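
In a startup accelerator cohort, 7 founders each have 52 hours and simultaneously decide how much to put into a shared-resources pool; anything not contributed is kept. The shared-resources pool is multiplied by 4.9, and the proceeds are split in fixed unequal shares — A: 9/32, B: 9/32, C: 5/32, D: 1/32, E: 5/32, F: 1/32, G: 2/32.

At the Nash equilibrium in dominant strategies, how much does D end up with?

67.93 hours

For player j, contributing a unit is worthwhile iff 4.9 × (j's share) ≥ 1, i.e. iff j's share is at least 0.2041.
A and B clear that bar, contributing 52 each; the remaining 5 contribute 0. Total contributed: 104.
D keeps 52 and receives 4.9 × 104 × 1/32 = 15.93 from the shared-resources pool, for a payoff of 67.93.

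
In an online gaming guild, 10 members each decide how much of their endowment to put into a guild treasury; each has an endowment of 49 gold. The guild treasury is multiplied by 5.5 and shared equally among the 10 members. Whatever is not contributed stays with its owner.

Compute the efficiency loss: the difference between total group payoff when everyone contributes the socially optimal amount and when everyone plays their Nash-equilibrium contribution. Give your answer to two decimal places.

Each contributed unit returns 5.5/10 = 0.5500 to its contributor — below 1 — so contributing 0 is dominant for every player. At the Nash equilibrium everyone keeps their 49, and the group total is 10 × 49 = 490.
Each contributed unit returns 5.500 to the group as a whole (0.5500 to each of 10 players), which exceeds 1, so the social optimum is full contribution: group total = 5.500 × 490 = 2695.00.
Efficiency loss = 2695.00 − 490 = 2205.00.

2205.00 gold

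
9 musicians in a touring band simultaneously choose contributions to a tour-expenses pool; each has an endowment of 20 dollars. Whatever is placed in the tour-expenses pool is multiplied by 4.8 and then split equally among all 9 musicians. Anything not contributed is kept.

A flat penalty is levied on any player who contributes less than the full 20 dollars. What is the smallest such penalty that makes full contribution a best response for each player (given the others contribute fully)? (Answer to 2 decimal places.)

9.33 dollars

Given the others contribute fully, the best deviation is to contribute 0 (any partial contribution still incurs the fine and gives up units whose private return 0.5333 is below 1).
Deviating from 20 to 0 saves 20 dollars but forfeits the deviator's share of the drop in the tour-expenses pool: 4.8/9 × 20 = 10.67.
So the deviation gain is 20 − 10.67 = 9.33, and the fine must be at least 9.33 dollars to wipe it out.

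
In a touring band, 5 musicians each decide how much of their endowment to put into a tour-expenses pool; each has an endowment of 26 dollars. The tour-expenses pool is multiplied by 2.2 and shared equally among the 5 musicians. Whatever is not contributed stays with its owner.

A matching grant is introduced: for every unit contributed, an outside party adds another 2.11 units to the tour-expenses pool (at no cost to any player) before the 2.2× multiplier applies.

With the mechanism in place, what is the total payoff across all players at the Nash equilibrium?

889.46 dollars

Under the mechanism each unit contributed yields 2.2 × 3.11 / 5 = 1.3684 back to its contributor per unit of net cost, which exceeds 1, making full contribution the dominant choice for everyone.
At the Nash equilibrium everyone contributes 26. Group total payoff = 2.2 × 3.11 × 130 = 889.46.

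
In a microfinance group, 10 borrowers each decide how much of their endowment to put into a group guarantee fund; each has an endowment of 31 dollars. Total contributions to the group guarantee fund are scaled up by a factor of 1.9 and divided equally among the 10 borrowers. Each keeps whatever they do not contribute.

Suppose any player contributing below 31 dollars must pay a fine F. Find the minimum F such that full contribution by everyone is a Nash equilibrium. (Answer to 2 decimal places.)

25.11 dollars

Given the others contribute fully, the best deviation is to contribute 0 (any partial contribution still incurs the fine and gives up units whose private return 0.1900 is below 1).
Deviating from 31 to 0 saves 31 dollars but forfeits the deviator's share of the drop in the group guarantee fund: 1.9/10 × 31 = 5.89.
So the deviation gain is 31 − 5.89 = 25.11, and the fine must be at least 25.11 dollars to wipe it out.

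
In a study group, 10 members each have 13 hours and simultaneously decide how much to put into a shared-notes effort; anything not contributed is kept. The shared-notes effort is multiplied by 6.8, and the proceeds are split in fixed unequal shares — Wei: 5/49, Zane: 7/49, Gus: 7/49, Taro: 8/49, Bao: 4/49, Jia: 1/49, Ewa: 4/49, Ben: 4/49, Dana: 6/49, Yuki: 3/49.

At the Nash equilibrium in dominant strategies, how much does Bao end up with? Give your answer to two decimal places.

20.22 hours

A player with share s gets back 6.8·s per unit contributed, so full contribution is dominant for anyone with s > 1/6.8 = 0.1471 and zero contribution is dominant for anyone below.
Only Taro (8/49) clears that bar, contributing 13; the remaining 9 contribute 0. Total contributed: 13.
Bao keeps 13 and receives 6.8 × 13 × 4/49 = 7.22 from the shared-notes effort, for a payoff of 20.22.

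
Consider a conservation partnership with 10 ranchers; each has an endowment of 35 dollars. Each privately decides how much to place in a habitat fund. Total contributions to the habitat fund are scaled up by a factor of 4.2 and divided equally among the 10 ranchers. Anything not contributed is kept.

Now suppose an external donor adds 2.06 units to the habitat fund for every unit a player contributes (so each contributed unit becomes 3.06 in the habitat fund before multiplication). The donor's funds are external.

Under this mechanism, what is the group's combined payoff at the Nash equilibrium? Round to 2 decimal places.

4498.20 dollars

Under the mechanism each unit contributed yields 4.2 × 3.06 / 10 = 1.2852 back to its contributor per unit of net cost, which exceeds 1, making full contribution the dominant choice for everyone.
At the Nash equilibrium everyone contributes 35. Group total payoff = 4.2 × 3.06 × 350 = 4498.20.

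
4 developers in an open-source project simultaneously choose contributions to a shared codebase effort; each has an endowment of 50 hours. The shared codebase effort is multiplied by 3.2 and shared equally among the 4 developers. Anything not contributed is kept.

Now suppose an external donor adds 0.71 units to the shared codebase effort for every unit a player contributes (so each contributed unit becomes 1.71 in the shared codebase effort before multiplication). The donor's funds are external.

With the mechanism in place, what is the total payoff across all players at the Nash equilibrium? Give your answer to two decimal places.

1094.40 hours

The effective private return per unit is now 3.2 × 1.71 / 4 = 1.3680 > 1, so every player's dominant strategy flips to full contribution.
At the Nash equilibrium everyone contributes 50. Group total payoff = 3.2 × 1.71 × 200 = 1094.40.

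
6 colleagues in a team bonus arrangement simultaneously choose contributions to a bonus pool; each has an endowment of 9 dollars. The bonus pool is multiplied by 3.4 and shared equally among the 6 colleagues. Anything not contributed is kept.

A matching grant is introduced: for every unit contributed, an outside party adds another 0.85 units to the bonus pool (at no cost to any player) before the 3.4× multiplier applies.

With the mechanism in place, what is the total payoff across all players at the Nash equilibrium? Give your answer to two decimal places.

339.66 dollars

The effective private return per unit is now 3.4 × 1.85 / 6 = 1.0483 > 1, so every player's dominant strategy flips to full contribution.
At the Nash equilibrium everyone contributes 9. Group total payoff = 3.4 × 1.85 × 54 = 339.66.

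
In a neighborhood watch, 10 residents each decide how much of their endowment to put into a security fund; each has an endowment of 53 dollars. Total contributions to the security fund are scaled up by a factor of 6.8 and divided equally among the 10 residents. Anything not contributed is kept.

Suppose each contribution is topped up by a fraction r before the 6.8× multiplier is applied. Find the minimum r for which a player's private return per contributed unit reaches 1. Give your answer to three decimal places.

With matching at rate r, one contributed unit becomes (1 + r) in the security fund and returns 6.8 × (1 + r) / 10 to the contributor.
Setting this equal to 1: 1 + r = 10/6.8 = 1.4706.
So the minimum matching rate is r = 1.4706 − 1 = 0.471.

0.471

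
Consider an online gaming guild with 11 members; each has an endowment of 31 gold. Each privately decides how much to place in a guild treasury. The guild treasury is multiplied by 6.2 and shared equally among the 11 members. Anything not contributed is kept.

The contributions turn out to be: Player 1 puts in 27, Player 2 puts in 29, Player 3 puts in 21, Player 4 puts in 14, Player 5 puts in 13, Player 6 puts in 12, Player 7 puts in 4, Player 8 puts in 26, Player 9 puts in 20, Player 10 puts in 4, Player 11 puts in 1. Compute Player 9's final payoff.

107.38 gold

Total contributed: 27 + 29 + 21 + 14 + 13 + 12 + 4 + 26 + 20 + 4 + 1 = 171.
Each receives 6.2 × 171 / 11 = 96.38 from the guild treasury.
Player 9 keeps 31 − 20 = 11, so Player 9's payoff is 11 + 96.38 = 107.38.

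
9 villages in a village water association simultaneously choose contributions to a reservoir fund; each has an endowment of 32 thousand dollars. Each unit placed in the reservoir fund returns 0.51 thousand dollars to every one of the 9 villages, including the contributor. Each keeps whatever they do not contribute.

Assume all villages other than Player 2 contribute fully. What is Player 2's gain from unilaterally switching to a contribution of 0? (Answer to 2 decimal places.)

Switching from a contribution of 32 to 0 lets Player 2 keep an extra 32 thousand dollars, but lowers the reservoir fund by 32, which costs Player 2 their own share of that drop: 0.51 × 32 = 16.32.
Net gain = 32 − 16.32 = 15.68. The private return per contributed unit (0.51) is below 1, so free-riding is indeed the best response regardless of what the others do.

15.68 thousand dollars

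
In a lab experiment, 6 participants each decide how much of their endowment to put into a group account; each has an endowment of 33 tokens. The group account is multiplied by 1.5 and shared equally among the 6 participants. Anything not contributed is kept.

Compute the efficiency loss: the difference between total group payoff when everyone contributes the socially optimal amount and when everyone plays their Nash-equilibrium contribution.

Each contributed unit returns 1.5/6 = 0.2500 to its contributor — below 1 — so contributing 0 is dominant for every player. At the Nash equilibrium everyone keeps their 33, and the group total is 6 × 33 = 198.
Each contributed unit returns 1.500 to the group as a whole (0.2500 to each of 6 players), which exceeds 1, so the social optimum is full contribution: group total = 1.500 × 198 = 297.00.
Efficiency loss = 297.00 − 198 = 99.00.

99.00 tokens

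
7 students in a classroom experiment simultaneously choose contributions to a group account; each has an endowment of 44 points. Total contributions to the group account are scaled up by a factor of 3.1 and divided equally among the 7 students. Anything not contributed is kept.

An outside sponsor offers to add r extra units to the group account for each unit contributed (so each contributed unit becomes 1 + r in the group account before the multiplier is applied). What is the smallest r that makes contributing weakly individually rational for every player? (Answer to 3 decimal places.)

1.258

With matching at rate r, one contributed unit becomes (1 + r) in the group account and returns 3.1 × (1 + r) / 7 to the contributor.
Setting this equal to 1: 1 + r = 7/3.1 = 2.2581.
So the minimum matching rate is r = 2.2581 − 1 = 1.258.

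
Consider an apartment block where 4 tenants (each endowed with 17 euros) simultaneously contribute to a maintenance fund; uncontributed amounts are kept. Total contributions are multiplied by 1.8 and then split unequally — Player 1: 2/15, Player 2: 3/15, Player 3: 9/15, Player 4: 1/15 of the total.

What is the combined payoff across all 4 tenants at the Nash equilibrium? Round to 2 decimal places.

81.60 euros

Each unit j contributes comes back to j as 1.8 × (j's share), so j prefers to contribute only if that share exceeds 1/1.8 = 0.5556; otherwise keeping the unit dominates.
Player 3 alone (share 9/15) is above the threshold, contributing 17; the remaining 3 contribute 0. Total contributed: 17.
The maintenance fund pays out 1.8 × 17 = 30.60 in total (split across the unequal shares, but the aggregate is all that matters for the group sum).
The 3 free-riders keep 17 each, adding 51. Group total = 51 + 30.60 = 81.60.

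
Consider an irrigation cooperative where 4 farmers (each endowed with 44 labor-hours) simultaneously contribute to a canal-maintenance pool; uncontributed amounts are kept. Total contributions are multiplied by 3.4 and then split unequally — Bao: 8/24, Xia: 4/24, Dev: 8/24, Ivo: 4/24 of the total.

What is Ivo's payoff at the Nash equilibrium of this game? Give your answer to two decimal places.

Player j's private return per contributed unit is 3.4 × (j's share). Contributing is weakly dominant for j when that share is at least 1/3.4 = 0.2941, and contributing 0 is dominant otherwise.
The shares above 0.2941 belong to Bao and Dev, contributing 44 each; the remaining 2 contribute 0. Total contributed: 88.
Ivo keeps 44 and receives 3.4 × 88 × 4/24 = 49.87 from the canal-maintenance pool, for a payoff of 93.87.

93.87 labor-hours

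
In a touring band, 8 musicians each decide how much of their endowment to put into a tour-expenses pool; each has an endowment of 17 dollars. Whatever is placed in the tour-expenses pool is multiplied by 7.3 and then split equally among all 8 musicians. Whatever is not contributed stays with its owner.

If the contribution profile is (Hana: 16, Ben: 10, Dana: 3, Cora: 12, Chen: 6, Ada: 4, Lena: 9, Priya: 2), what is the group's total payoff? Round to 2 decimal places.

526.60 dollars

Total contributed: 16 + 10 + 3 + 12 + 6 + 4 + 9 + 2 = 62; total kept: 8 × 17 − 62 = 74.
The tour-expenses pool pays out 7.3 × 62 = 452.60 in aggregate.
Group total = 74 + 452.60 = 526.60.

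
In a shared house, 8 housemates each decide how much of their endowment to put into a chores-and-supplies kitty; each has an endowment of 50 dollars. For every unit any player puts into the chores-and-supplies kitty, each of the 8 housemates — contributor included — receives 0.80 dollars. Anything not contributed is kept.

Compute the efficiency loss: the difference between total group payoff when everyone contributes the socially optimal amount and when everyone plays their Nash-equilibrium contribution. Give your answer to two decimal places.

The private return per contributed unit is 0.80 < 1, so contributing 0 is dominant for every player. At the Nash equilibrium everyone keeps their 50, and the group total is 8 × 50 = 400.
Each contributed unit returns 6.400 to the group as a whole (0.80 to each of 8 players), which exceeds 1, so the social optimum is full contribution: group total = 6.400 × 400 = 2560.00.
Efficiency loss = 2560.00 − 400 = 2160.00.

2160.00 dollars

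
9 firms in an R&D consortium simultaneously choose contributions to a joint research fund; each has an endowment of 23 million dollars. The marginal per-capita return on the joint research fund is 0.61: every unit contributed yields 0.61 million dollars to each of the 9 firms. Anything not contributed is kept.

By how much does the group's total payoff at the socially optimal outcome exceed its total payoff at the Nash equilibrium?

The private return per contributed unit is 0.61 < 1, so contributing 0 is dominant for every player. At the Nash equilibrium everyone keeps their 23, and the group total is 9 × 23 = 207.
Each contributed unit returns 5.490 to the group as a whole (0.61 to each of 9 players), which exceeds 1, so the social optimum is full contribution: group total = 5.490 × 207 = 1136.43.
Efficiency loss = 1136.43 − 207 = 929.43.

929.43 million dollars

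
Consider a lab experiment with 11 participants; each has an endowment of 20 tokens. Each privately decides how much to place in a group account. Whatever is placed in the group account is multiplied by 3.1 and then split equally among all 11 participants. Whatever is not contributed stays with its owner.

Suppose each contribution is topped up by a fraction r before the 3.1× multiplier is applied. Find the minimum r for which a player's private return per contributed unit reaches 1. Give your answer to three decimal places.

2.548

With matching at rate r, one contributed unit becomes (1 + r) in the group account and returns 3.1 × (1 + r) / 11 to the contributor.
Setting this equal to 1: 1 + r = 11/3.1 = 3.5484.
So the minimum matching rate is r = 3.5484 − 1 = 2.548.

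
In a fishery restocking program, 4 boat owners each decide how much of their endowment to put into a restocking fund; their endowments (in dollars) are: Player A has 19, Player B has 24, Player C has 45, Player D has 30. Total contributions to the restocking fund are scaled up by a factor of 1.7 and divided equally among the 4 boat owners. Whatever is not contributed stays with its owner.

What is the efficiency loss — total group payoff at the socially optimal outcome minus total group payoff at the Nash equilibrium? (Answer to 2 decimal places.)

82.60 dollars

The private return per contributed unit is 1.7/4 = 0.4250 < 1 for every player regardless of endowment, so the Nash equilibrium is zero contribution and the group total is Σ E_j = 19 + 24 + 45 + 30 = 118.
Each contributed unit returns 1.700 to the group, so the social optimum is full contribution by everyone: group total = 1.700 × 118 = 200.60.
Efficiency loss = (1.700 − 1) × 118 = 82.60.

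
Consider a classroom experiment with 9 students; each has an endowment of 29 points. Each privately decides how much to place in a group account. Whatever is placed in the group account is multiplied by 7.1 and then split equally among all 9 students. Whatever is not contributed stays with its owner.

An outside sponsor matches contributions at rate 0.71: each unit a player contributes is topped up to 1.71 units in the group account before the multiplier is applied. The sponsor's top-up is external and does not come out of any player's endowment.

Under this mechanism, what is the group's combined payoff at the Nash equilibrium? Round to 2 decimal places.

3168.80 points

The effective private return per unit is now 7.1 × 1.71 / 9 = 1.3490 > 1, so every player's dominant strategy flips to full contribution.
So the Nash equilibrium is full contribution by all 9; the group earns 7.1 × 1.71 × 261 = 3168.80.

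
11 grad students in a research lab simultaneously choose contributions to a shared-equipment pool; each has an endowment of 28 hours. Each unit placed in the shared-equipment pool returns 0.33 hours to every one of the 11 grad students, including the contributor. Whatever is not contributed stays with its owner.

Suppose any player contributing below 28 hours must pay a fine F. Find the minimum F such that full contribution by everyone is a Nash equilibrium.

Given the others contribute fully, the best deviation is to contribute 0 (any partial contribution still incurs the fine and gives up units whose private return 0.33 is below 1).
Deviating from 28 to 0 saves 28 hours but forfeits the deviator's share of the drop in the shared-equipment pool: 0.33 × 28 = 9.24.
So the deviation gain is 28 − 9.24 = 18.76, and the fine must be at least 18.76 hours to wipe it out.

18.76 hours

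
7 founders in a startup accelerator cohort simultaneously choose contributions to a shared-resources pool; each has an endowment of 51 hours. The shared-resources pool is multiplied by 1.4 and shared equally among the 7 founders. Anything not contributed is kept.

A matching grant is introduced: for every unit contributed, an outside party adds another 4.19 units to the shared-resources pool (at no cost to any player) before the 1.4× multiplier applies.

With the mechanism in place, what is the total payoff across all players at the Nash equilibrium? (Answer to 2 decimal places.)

With the mechanism, a contributed unit returns 1.4 × 5.19 / 7 = 1.0380 per unit of net cost to the contributor — now above 1 — so contributing fully is weakly dominant for every player.
So the Nash equilibrium is full contribution by all 7; the group earns 1.4 × 5.19 × 357 = 2593.96.

2593.96 hours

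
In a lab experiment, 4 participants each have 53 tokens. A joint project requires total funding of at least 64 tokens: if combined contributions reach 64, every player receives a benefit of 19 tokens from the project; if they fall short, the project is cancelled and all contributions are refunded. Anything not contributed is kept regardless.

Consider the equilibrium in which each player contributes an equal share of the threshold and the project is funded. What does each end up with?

56 tokens

Equal share of the threshold: 64/4 = 16.
At this profile no one gains by cutting their contribution: any cut drops the total below 64, the project is cancelled, contributions are refunded, and the deviator ends with 53, which is less than 53 − 16 + 19 = 56. Contributing more than 16 just wastes the excess. So contributing exactly 16 is a best response.
Each player's payoff: 53 − 16 + 19 = 56.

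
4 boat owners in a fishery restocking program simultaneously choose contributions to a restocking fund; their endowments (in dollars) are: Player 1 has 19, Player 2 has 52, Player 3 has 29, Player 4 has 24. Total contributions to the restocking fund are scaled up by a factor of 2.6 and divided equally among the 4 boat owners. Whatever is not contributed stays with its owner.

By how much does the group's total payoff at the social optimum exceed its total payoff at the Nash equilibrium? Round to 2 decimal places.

198.40 dollars

The private return per contributed unit is 2.6/4 = 0.6500 < 1 for every player regardless of endowment, so the Nash equilibrium is zero contribution and the group total is Σ E_j = 19 + 52 + 29 + 24 = 124.
Each contributed unit returns 2.600 to the group, so the social optimum is full contribution by everyone: group total = 2.600 × 124 = 322.40.
Efficiency loss = (2.600 − 1) × 124 = 198.40.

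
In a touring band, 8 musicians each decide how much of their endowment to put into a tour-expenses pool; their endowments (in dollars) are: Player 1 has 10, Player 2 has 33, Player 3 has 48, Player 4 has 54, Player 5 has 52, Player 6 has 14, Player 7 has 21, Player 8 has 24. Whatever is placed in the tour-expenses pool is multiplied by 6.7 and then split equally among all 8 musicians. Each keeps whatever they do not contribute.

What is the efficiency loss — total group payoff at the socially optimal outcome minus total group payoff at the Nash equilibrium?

1459.20 dollars

The private return per contributed unit is 6.7/8 = 0.8375 < 1 for every player regardless of endowment, so the Nash equilibrium is zero contribution and the group total is Σ E_j = 10 + 33 + 48 + 54 + 52 + 14 + 21 + 24 = 256.
Each contributed unit returns 6.700 to the group, so the social optimum is full contribution by everyone: group total = 6.700 × 256 = 1715.20.
Efficiency loss = (6.700 − 1) × 256 = 1459.20.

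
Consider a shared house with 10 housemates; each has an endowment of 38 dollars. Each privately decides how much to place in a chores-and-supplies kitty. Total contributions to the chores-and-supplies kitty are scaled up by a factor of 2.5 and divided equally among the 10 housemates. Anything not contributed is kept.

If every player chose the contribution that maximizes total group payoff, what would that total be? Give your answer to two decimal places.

950.00 dollars

Each contributed unit returns 2.500 to the group as a whole (0.2500 to each of 10 players), which exceeds 1, so the social optimum is full contribution: group total = 2.500 × 380 = 950.00.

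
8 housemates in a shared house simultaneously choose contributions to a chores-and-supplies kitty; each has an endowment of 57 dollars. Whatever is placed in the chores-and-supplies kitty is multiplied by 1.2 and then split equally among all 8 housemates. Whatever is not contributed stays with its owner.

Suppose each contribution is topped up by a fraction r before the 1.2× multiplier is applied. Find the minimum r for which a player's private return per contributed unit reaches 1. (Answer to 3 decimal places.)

With matching at rate r, one contributed unit becomes (1 + r) in the chores-and-supplies kitty and returns 1.2 × (1 + r) / 8 to the contributor.
Setting this equal to 1: 1 + r = 8/1.2 = 6.6667.
So the minimum matching rate is r = 6.6667 − 1 = 5.667.

5.667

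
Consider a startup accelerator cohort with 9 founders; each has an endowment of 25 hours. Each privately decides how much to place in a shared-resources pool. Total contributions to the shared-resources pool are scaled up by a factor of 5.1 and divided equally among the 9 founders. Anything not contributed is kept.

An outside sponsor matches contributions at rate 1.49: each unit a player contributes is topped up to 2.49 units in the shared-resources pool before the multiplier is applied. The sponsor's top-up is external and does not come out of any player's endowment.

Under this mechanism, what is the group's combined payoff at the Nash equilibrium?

The effective private return per unit is now 5.1 × 2.49 / 9 = 1.4110 > 1, so every player's dominant strategy flips to full contribution.
So the Nash equilibrium is full contribution by all 9; the group earns 5.1 × 2.49 × 225 = 2857.28.

2857.28 hours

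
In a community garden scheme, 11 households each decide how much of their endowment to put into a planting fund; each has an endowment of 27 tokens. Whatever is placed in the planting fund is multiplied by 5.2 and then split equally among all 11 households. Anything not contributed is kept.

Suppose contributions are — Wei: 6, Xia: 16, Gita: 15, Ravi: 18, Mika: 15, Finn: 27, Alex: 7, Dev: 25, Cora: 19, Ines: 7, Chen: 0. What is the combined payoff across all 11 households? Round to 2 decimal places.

Total contributed: 6 + 16 + 15 + 18 + 15 + 27 + 7 + 25 + 19 + 7 + 0 = 155; total kept: 11 × 27 − 155 = 142.
The planting fund pays out 5.2 × 155 = 806.00 in aggregate.
Group total = 142 + 806.00 = 948.00.

948.00 tokens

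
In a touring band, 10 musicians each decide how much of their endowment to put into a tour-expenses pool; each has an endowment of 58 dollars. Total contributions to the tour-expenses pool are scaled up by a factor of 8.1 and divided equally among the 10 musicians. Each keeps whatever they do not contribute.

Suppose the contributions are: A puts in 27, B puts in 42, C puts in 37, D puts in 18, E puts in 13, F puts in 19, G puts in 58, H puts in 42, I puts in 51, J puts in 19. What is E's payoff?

Total contributed: 27 + 42 + 37 + 18 + 13 + 19 + 58 + 42 + 51 + 19 = 326.
Each receives 8.1 × 326 / 10 = 264.06 from the tour-expenses pool.
E keeps 58 − 13 = 45, so E's payoff is 45 + 264.06 = 309.06.

309.06 dollars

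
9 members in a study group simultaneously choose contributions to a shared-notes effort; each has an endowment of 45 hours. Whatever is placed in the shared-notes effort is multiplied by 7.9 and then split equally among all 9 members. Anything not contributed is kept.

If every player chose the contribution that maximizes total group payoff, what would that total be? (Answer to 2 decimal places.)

3199.50 hours

Each contributed unit returns 7.900 to the group as a whole (0.8778 to each of 9 players), which exceeds 1, so the social optimum is full contribution: group total = 7.900 × 405 = 3199.50.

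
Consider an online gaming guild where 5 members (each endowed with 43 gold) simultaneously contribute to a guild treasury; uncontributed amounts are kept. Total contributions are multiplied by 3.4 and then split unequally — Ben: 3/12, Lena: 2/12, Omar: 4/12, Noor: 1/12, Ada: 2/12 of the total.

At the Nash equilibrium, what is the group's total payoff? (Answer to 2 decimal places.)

A player with share s gets back 3.4·s per unit contributed, so full contribution is dominant for anyone with s > 1/3.4 = 0.2941 and zero contribution is dominant for anyone below.
Only Omar (4/12) clears that bar, contributing 43; the remaining 4 contribute 0. Total contributed: 43.
The guild treasury pays out 3.4 × 43 = 146.20 in total (split across the unequal shares, but the aggregate is all that matters for the group sum).
The 4 free-riders keep 43 each, adding 172. Group total = 172 + 146.20 = 318.20.

318.20 gold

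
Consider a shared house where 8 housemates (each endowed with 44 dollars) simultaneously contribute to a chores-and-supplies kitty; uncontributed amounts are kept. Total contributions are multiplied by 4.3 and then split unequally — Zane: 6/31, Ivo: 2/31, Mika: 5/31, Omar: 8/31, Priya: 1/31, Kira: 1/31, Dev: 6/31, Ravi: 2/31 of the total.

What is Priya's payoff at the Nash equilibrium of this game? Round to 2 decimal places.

50.10 dollars

A player with share s gets back 4.3·s per unit contributed, so full contribution is dominant for anyone with s > 1/4.3 = 0.2326 and zero contribution is dominant for anyone below.
Only Omar (8/31) clears that bar, contributing 44; the remaining 7 contribute 0. Total contributed: 44.
Priya keeps 44 and receives 4.3 × 44 × 1/31 = 6.10 from the chores-and-supplies kitty, for a payoff of 50.10.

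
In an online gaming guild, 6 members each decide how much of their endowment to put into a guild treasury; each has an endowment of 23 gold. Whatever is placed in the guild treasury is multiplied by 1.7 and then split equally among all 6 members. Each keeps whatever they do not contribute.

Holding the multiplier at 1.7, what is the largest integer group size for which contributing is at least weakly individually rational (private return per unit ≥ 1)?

1

Private return per unit is 1.7/(group size), which is ≥ 1 whenever the group size is ≤ 1.7.
The largest such integer is 1.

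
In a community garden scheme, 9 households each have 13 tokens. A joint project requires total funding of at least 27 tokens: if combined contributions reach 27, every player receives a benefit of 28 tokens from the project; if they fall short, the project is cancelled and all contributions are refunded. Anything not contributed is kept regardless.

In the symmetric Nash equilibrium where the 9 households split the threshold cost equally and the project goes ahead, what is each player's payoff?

38 tokens

Equal share of the threshold: 27/9 = 3.
At this profile no one gains by cutting their contribution: any cut drops the total below 27, the project is cancelled, contributions are refunded, and the deviator ends with 13, which is less than 13 − 3 + 28 = 38. Contributing more than 3 just wastes the excess. So contributing exactly 3 is a best response.
Each player's payoff: 13 − 3 + 28 = 38.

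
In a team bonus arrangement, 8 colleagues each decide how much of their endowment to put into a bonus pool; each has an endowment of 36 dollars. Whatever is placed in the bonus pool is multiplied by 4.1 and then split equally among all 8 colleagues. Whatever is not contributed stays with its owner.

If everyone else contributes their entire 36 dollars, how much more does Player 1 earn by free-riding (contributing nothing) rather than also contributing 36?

Switching from a contribution of 36 to 0 lets Player 1 keep an extra 36 dollars, but lowers the bonus pool by 36, which costs Player 1 their own share of that drop: 4.1/8 × 36 = 18.45.
Net gain = 36 − 18.45 = 17.55. The private return per contributed unit (0.5125) is below 1, so free-riding is indeed the best response regardless of what the others do.

17.55 dollars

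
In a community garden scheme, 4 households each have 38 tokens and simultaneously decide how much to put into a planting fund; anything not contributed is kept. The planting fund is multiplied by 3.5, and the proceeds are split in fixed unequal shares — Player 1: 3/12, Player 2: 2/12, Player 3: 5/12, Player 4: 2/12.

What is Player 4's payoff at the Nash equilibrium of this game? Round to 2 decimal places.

Player j's private return per contributed unit is 3.5 × (j's share). Contributing is weakly dominant for j when that share is at least 1/3.5 = 0.2857, and contributing 0 is dominant otherwise.
The only share above 0.2857 is Player 3's 5/12, contributing 38; the remaining 3 contribute 0. Total contributed: 38.
Player 4 keeps 38 and receives 3.5 × 38 × 2/12 = 22.17 from the planting fund, for a payoff of 60.17.

60.17 tokens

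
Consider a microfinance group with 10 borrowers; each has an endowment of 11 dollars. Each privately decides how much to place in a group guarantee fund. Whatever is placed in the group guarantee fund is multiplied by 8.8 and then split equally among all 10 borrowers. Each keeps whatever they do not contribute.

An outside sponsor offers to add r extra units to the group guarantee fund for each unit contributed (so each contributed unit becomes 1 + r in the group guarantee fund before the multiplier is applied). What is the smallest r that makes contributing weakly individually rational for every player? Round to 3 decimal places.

With matching at rate r, one contributed unit becomes (1 + r) in the group guarantee fund and returns 8.8 × (1 + r) / 10 to the contributor.
Setting this equal to 1: 1 + r = 10/8.8 = 1.1364.
So the minimum matching rate is r = 1.1364 − 1 = 0.136.

0.136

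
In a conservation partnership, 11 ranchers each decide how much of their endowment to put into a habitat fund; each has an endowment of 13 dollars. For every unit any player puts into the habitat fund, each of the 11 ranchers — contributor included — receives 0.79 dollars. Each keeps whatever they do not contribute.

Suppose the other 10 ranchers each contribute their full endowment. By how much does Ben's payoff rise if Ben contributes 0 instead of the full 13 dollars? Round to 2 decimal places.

Switching from a contribution of 13 to 0 lets Ben keep an extra 13 dollars, but lowers the habitat fund by 13, which costs Ben their own share of that drop: 0.79 × 13 = 10.27.
Net gain = 13 − 10.27 = 2.73. The private return per contributed unit (0.79) is below 1, so free-riding is indeed the best response regardless of what the others do.

2.73 dollars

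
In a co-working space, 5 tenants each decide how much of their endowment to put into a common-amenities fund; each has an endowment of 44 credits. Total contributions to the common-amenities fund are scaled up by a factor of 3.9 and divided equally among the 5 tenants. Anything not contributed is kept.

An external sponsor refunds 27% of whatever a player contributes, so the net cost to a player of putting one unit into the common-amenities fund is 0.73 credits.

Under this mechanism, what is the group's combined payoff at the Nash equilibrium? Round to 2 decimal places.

917.40 credits

Under the mechanism each unit contributed yields (3.9/5) / 0.73 = 1.0685 back to its contributor per unit of net cost, which exceeds 1, making full contribution the dominant choice for everyone.
At the Nash equilibrium everyone contributes 44. Group total payoff = 5 × (44 × 0.27 + 3.9 × 44) = 917.40.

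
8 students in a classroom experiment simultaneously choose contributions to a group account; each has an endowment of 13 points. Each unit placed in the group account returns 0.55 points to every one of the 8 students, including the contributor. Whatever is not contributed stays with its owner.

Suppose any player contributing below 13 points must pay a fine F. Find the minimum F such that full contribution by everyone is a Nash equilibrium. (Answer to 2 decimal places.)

Given the others contribute fully, the best deviation is to contribute 0 (any partial contribution still incurs the fine and gives up units whose private return 0.55 is below 1).
Deviating from 13 to 0 saves 13 points but forfeits the deviator's share of the drop in the group account: 0.55 × 13 = 7.15.
So the deviation gain is 13 − 7.15 = 5.85, and the fine must be at least 5.85 points to wipe it out.

5.85 points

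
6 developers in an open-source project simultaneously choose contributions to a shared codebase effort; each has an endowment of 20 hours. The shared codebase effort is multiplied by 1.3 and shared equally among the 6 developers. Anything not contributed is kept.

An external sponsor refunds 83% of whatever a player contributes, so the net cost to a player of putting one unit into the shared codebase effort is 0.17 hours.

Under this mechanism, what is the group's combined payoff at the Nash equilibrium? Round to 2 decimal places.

255.60 hours

The effective private return per unit is now (1.3/6) / 0.17 = 1.2745 > 1, so every player's dominant strategy flips to full contribution.
So the Nash equilibrium is full contribution by all 6; the group earns 6 × (20 × 0.83 + 1.3 × 20) = 255.60.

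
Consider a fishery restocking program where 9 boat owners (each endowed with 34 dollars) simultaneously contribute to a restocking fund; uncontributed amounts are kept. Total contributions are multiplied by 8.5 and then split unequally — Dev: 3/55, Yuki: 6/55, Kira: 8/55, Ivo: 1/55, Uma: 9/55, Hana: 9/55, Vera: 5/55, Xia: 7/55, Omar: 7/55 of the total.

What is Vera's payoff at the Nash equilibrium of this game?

165.36 dollars

A player with share s gets back 8.5·s per unit contributed, so full contribution is dominant for anyone with s > 1/8.5 = 0.1176 and zero contribution is dominant for anyone below.
Kira, Uma, Hana, Xia and Omar are above the threshold, contributing 34 each; the remaining 4 contribute 0. Total contributed: 170.
Vera keeps 34 and receives 8.5 × 170 × 5/55 = 131.36 from the restocking fund, for a payoff of 165.36.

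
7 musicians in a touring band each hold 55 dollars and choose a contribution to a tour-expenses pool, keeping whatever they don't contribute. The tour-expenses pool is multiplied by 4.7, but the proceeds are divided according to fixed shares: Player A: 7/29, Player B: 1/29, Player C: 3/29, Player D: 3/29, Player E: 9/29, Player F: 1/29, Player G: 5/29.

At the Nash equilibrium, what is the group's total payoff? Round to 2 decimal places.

A player with share s gets back 4.7·s per unit contributed, so full contribution is dominant for anyone with s > 1/4.7 = 0.2128 and zero contribution is dominant for anyone below.
The shares above 0.2128 belong to Player A and Player E, contributing 55 each; the remaining 5 contribute 0. Total contributed: 110.
The tour-expenses pool pays out 4.7 × 110 = 517.00 in total (split across the unequal shares, but the aggregate is all that matters for the group sum).
The 5 free-riders keep 55 each, adding 275. Group total = 275 + 517.00 = 792.00.

792.00 dollars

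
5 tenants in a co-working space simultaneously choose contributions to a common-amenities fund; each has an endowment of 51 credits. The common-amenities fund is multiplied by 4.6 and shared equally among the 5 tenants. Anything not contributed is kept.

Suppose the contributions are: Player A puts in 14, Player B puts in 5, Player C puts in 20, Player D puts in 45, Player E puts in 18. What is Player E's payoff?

Total contributed: 14 + 5 + 20 + 45 + 18 = 102.
Each receives 4.6 × 102 / 5 = 93.84 from the common-amenities fund.
Player E keeps 51 − 18 = 33, so Player E's payoff is 33 + 93.84 = 126.84.

126.84 credits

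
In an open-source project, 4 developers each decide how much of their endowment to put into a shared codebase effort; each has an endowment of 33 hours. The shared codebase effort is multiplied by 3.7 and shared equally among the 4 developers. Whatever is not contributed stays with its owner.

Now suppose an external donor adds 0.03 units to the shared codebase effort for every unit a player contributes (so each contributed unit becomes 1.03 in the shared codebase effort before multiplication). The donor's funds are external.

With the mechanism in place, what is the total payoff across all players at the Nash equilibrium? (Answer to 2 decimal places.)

Even with the mechanism, each unit contributed returns only 3.7 × 1.03 / 4 = 0.9528 per unit of net cost, so contributing nothing is still dominant.
At the Nash equilibrium no one contributes; group total payoff = 4 × 33 = 132.

132.00 hours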